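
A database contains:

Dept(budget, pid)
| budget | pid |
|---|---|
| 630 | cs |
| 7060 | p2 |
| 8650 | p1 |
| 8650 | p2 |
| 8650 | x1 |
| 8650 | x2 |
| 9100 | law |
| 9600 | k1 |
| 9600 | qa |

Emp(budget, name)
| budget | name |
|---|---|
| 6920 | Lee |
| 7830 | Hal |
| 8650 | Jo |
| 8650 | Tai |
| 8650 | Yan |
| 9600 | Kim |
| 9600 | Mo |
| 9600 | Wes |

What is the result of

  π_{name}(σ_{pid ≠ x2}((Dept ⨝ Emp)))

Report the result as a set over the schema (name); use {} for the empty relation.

Natural join on budget: {(8650, p1, Jo), (8650, p1, Tai), (8650, p1, Yan), (8650, p2, Jo), (8650, p2, Tai), (8650, p2, Yan), (8650, x1, Jo), (8650, x1, Tai), (8650, x1, Yan), (8650, x2, Jo), (8650, x2, Tai), (8650, x2, Yan), (9600, k1, Kim), (9600, k1, Mo), (9600, k1, Wes), (9600, qa, Kim), (9600, qa, Mo), (9600, qa, Wes)}
Selection pid ≠ x2: {(8650, p1, Jo), (8650, p1, Tai), (8650, p1, Yan), (8650, p2, Jo), (8650, p2, Tai), (8650, p2, Yan), (8650, x1, Jo), (8650, x1, Tai), (8650, x1, Yan), (9600, k1, Kim), (9600, k1, Mo), (9600, k1, Wes), (9600, qa, Kim), (9600, qa, Mo), (9600, qa, Wes)}
Keep only column(s) name (9 duplicate(s) eliminated): {Jo, Kim, Mo, Tai, Wes, Yan}

{Jo, Kim, Mo, Tai, Wes, Yan}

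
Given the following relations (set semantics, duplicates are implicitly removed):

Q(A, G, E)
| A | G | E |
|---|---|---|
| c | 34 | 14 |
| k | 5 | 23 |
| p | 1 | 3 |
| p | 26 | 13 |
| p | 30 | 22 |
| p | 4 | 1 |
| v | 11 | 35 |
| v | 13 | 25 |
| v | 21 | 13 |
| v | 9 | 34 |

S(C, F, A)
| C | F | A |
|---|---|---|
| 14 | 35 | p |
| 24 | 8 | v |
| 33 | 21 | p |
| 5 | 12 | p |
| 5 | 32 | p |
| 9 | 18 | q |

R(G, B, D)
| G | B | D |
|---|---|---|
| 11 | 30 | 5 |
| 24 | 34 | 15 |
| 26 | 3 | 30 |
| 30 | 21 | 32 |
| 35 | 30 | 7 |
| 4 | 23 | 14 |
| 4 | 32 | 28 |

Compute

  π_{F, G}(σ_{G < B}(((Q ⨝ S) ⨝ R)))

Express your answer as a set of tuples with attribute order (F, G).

{(12, 4), (21, 4), (32, 4), (35, 4), (8, 11)}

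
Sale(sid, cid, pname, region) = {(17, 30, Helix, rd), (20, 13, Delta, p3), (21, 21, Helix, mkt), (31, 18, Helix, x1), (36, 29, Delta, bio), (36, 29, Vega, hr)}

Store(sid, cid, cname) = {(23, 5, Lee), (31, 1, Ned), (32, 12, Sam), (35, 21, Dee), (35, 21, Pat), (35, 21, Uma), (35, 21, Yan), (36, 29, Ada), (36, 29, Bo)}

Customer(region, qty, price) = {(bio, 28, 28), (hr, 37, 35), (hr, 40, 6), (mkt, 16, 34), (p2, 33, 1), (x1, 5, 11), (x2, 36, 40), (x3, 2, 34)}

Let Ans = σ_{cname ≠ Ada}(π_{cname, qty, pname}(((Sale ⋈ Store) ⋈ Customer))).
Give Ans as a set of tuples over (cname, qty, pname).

{(Bo, 28, Delta), (Bo, 37, Vega), (Bo, 40, Vega)}

Natural join on sid, cid: {(36, 29, Delta, bio, Ada), (36, 29, Delta, bio, Bo), (36, 29, Vega, hr, Ada), (36, 29, Vega, hr, Bo)}
Natural join on region: {(36, 29, Delta, bio, Ada, 28, 28), (36, 29, Delta, bio, Bo, 28, 28), (36, 29, Vega, hr, Ada, 37, 35), (36, 29, Vega, hr, Ada, 40, 6), (36, 29, Vega, hr, Bo, 37, 35), (36, 29, Vega, hr, Bo, 40, 6)}
π[cname, qty, pname]: project onto (cname, qty, pname) → {(Ada, 28, Delta), (Ada, 37, Vega), (Ada, 40, Vega), (Bo, 28, Delta), (Bo, 37, Vega), (Bo, 40, Vega)}
Selection cname ≠ Ada: {(Bo, 28, Delta), (Bo, 37, Vega), (Bo, 40, Vega)}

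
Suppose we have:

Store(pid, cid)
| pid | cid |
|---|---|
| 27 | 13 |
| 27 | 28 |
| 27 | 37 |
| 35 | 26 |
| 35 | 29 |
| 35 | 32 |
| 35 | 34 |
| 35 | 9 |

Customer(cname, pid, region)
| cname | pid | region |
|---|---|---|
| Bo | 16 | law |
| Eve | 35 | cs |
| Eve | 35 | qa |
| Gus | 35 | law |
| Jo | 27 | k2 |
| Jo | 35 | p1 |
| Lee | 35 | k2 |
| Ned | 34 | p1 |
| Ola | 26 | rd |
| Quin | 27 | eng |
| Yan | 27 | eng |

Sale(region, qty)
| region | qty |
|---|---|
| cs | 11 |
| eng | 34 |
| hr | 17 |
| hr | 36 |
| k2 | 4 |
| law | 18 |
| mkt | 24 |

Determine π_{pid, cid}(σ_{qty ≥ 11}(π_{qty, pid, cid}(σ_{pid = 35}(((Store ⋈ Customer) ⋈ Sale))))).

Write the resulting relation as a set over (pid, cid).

Natural join on pid: {(27, 13, Jo, k2), (27, 13, Quin, eng), (27, 13, Yan, eng), (27, 28, Jo, k2), (27, 28, Quin, eng), (27, 28, Yan, eng), (27, 37, Jo, k2), (27, 37, Quin, eng), (27, 37, Yan, eng), (35, 26, Eve, cs), (35, 26, Eve, qa), (35, 26, Gus, law), (35, 26, Jo, p1), (35, 26, Lee, k2), (35, 29, Eve, cs), (35, 29, Eve, qa), (35, 29, Gus, law), (35, 29, Jo, p1), (35, 29, Lee, k2), (35, 32, Eve, cs), (35, 32, Eve, qa), (35, 32, Gus, law), (35, 32, Jo, p1), (35, 32, Lee, k2), (35, 34, Eve, cs), (35, 34, Eve, qa), (35, 34, Gus, law), (35, 34, Jo, p1), (35, 34, Lee, k2), (35, 9, Eve, cs), (35, 9, Eve, qa), (35, 9, Gus, law), (35, 9, Jo, p1), (35, 9, Lee, k2)}
Natural join on region: {(27, 13, Jo, k2, 4), (27, 13, Quin, eng, 34), (27, 13, Yan, eng, 34), (27, 28, Jo, k2, 4), (27, 28, Quin, eng, 34), (27, 28, Yan, eng, 34), (27, 37, Jo, k2, 4), (27, 37, Quin, eng, 34), (27, 37, Yan, eng, 34), (35, 26, Eve, cs, 11), (35, 26, Gus, law, 18), (35, 26, Lee, k2, 4), (35, 29, Eve, cs, 11), (35, 29, Gus, law, 18), (35, 29, Lee, k2, 4), (35, 32, Eve, cs, 11), (35, 32, Gus, law, 18), (35, 32, Lee, k2, 4), (35, 34, Eve, cs, 11), (35, 34, Gus, law, 18), (35, 34, Lee, k2, 4), (35, 9, Eve, cs, 11), (35, 9, Gus, law, 18), (35, 9, Lee, k2, 4)}
σ[pid = 35]: keep tuples satisfying pid = 35 → {(35, 26, Eve, cs, 11), (35, 26, Gus, law, 18), (35, 26, Lee, k2, 4), (35, 29, Eve, cs, 11), (35, 29, Gus, law, 18), (35, 29, Lee, k2, 4), (35, 32, Eve, cs, 11), (35, 32, Gus, law, 18), (35, 32, Lee, k2, 4), (35, 34, Eve, cs, 11), (35, 34, Gus, law, 18), (35, 34, Lee, k2, 4), (35, 9, Eve, cs, 11), (35, 9, Gus, law, 18), (35, 9, Lee, k2, 4)}
π_{qty, pid, cid} gives {(11, 35, 26), (11, 35, 29), (11, 35, 32), (11, 35, 34), (11, 35, 9), (18, 35, 26), (18, 35, 29), (18, 35, 32), (18, 35, 34), (18, 35, 9), (4, 35, 26), (4, 35, 29), (4, 35, 32), (4, 35, 34), (4, 35, 9)}.
σ[qty ≥ 11]: keep tuples satisfying qty ≥ 11 → {(11, 35, 26), (11, 35, 29), (11, 35, 32), (11, 35, 34), (11, 35, 9), (18, 35, 26), (18, 35, 29), (18, 35, 32), (18, 35, 34), (18, 35, 9)}
π_{pid, cid} gives {(35, 26), (35, 29), (35, 32), (35, 34), (35, 9)} (5 duplicate(s) eliminated).

{(35, 26), (35, 29), (35, 32), (35, 34), (35, 9)}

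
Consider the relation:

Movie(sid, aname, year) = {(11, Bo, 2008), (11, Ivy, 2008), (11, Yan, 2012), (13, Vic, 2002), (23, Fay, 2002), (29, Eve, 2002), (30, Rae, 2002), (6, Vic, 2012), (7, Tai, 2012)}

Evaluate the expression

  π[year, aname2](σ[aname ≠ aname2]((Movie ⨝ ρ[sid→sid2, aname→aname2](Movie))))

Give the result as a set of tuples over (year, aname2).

{(2002, Eve), (2002, Fay), (2002, Rae), (2002, Vic), (2008, Bo), (2008, Ivy), (2012, Tai), (2012, Vic), (2012, Yan)}

ρ[sid→sid2, aname→aname2]: schema becomes (sid2, aname2, year); tuples unchanged.
Joining Movie and ρ[sid→sid2, aname→aname2](Movie) on year yields {(11, Bo, 2008, 11, Bo), (11, Bo, 2008, 11, Ivy), (11, Ivy, 2008, 11, Bo), (11, Ivy, 2008, 11, Ivy), (11, Yan, 2012, 11, Yan), (11, Yan, 2012, 6, Vic), (11, Yan, 2012, 7, Tai), (13, Vic, 2002, 13, Vic), (13, Vic, 2002, 23, Fay), (13, Vic, 2002, 29, Eve), (13, Vic, 2002, 30, Rae), (23, Fay, 2002, 13, Vic), (23, Fay, 2002, 23, Fay), (23, Fay, 2002, 29, Eve), (23, Fay, 2002, 30, Rae), (29, Eve, 2002, 13, Vic), (29, Eve, 2002, 23, Fay), (29, Eve, 2002, 29, Eve), (29, Eve, 2002, 30, Rae), (30, Rae, 2002, 13, Vic), (30, Rae, 2002, 23, Fay), (30, Rae, 2002, 29, Eve), (30, Rae, 2002, 30, Rae), (6, Vic, 2012, 11, Yan), (6, Vic, 2012, 6, Vic), (6, Vic, 2012, 7, Tai), (7, Tai, 2012, 11, Yan), (7, Tai, 2012, 6, Vic), (7, Tai, 2012, 7, Tai)}.
σ[aname ≠ aname2]: keep tuples satisfying aname ≠ aname2 → {(11, Bo, 2008, 11, Ivy), (11, Ivy, 2008, 11, Bo), (11, Yan, 2012, 6, Vic), (11, Yan, 2012, 7, Tai), (13, Vic, 2002, 23, Fay), (13, Vic, 2002, 29, Eve), (13, Vic, 2002, 30, Rae), (23, Fay, 2002, 13, Vic), (23, Fay, 2002, 29, Eve), (23, Fay, 2002, 30, Rae), (29, Eve, 2002, 13, Vic), (29, Eve, 2002, 23, Fay), (29, Eve, 2002, 30, Rae), (30, Rae, 2002, 13, Vic), (30, Rae, 2002, 23, Fay), (30, Rae, 2002, 29, Eve), (6, Vic, 2012, 11, Yan), (6, Vic, 2012, 7, Tai), (7, Tai, 2012, 11, Yan), (7, Tai, 2012, 6, Vic)}
π[year, aname2]: project onto (year, aname2) (11 duplicate(s) eliminated) → {(2002, Eve), (2002, Fay), (2002, Rae), (2002, Vic), (2008, Bo), (2008, Ivy), (2012, Tai), (2012, Vic), (2012, Yan)}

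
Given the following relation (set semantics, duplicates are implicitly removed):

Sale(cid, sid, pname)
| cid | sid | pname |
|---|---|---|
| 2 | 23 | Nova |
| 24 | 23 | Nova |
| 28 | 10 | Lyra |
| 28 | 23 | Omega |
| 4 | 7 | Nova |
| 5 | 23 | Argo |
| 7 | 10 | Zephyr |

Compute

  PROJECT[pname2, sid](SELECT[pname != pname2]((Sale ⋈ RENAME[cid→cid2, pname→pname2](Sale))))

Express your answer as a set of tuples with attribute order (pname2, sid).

ρ[cid→cid2, pname→pname2]: schema becomes (cid2, sid, pname2); tuples unchanged.
Joining Sale and RENAME[cid→cid2, pname→pname2](Sale) on sid yields {(2, 23, Nova, 2, Nova), (2, 23, Nova, 24, Nova), (2, 23, Nova, 28, Omega), (2, 23, Nova, 5, Argo), (24, 23, Nova, 2, Nova), (24, 23, Nova, 24, Nova), (24, 23, Nova, 28, Omega), (24, 23, Nova, 5, Argo), (28, 10, Lyra, 28, Lyra), (28, 10, Lyra, 7, Zephyr), (28, 23, Omega, 2, Nova), (28, 23, Omega, 24, Nova), (28, 23, Omega, 28, Omega), (28, 23, Omega, 5, Argo), (4, 7, Nova, 4, Nova), (5, 23, Argo, 2, Nova), (5, 23, Argo, 24, Nova), (5, 23, Argo, 28, Omega), (5, 23, Argo, 5, Argo), (7, 10, Zephyr, 28, Lyra), (7, 10, Zephyr, 7, Zephyr)}.
Filtering on pname != pname2 leaves {(2, 23, Nova, 28, Omega), (2, 23, Nova, 5, Argo), (24, 23, Nova, 28, Omega), (24, 23, Nova, 5, Argo), (28, 10, Lyra, 7, Zephyr), (28, 23, Omega, 2, Nova), (28, 23, Omega, 24, Nova), (28, 23, Omega, 5, Argo), (5, 23, Argo, 2, Nova), (5, 23, Argo, 24, Nova), (5, 23, Argo, 28, Omega), (7, 10, Zephyr, 28, Lyra)}.
Projecting to pname2, sid (7 duplicate(s) eliminated): {(Argo, 23), (Lyra, 10), (Nova, 23), (Omega, 23), (Zephyr, 10)}

{(Argo, 23), (Lyra, 10), (Nova, 23), (Omega, 23), (Zephyr, 10)}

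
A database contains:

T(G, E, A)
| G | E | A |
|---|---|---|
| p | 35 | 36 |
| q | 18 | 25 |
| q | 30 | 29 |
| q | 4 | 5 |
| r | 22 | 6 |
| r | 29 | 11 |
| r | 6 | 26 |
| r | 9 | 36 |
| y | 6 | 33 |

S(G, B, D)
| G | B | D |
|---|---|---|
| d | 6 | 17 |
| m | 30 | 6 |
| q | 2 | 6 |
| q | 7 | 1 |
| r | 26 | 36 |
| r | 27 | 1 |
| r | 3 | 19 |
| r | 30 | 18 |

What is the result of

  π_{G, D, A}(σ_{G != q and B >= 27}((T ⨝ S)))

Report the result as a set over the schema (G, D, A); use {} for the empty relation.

{(r, 1, 11), (r, 1, 26), (r, 1, 36), (r, 1, 6), (r, 18, 11), (r, 18, 26), (r, 18, 36), (r, 18, 6)}

Joining T and S on G yields {(q, 18, 25, 2, 6), (q, 18, 25, 7, 1), (q, 30, 29, 2, 6), (q, 30, 29, 7, 1), (q, 4, 5, 2, 6), (q, 4, 5, 7, 1), (r, 22, 6, 26, 36), (r, 22, 6, 27, 1), (r, 22, 6, 3, 19), (r, 22, 6, 30, 18), (r, 29, 11, 26, 36), (r, 29, 11, 27, 1), (r, 29, 11, 3, 19), (r, 29, 11, 30, 18), (r, 6, 26, 26, 36), (r, 6, 26, 27, 1), (r, 6, 26, 3, 19), (r, 6, 26, 30, 18), (r, 9, 36, 26, 36), (r, 9, 36, 27, 1), (r, 9, 36, 3, 19), (r, 9, 36, 30, 18)}.
σ[G != q and B >= 27]: keep tuples satisfying G != q and B >= 27 → {(r, 22, 6, 27, 1), (r, 22, 6, 30, 18), (r, 29, 11, 27, 1), (r, 29, 11, 30, 18), (r, 6, 26, 27, 1), (r, 6, 26, 30, 18), (r, 9, 36, 27, 1), (r, 9, 36, 30, 18)}
π[G, D, A]: project onto (G, D, A) → {(r, 1, 11), (r, 1, 26), (r, 1, 36), (r, 1, 6), (r, 18, 11), (r, 18, 26), (r, 18, 36), (r, 18, 6)}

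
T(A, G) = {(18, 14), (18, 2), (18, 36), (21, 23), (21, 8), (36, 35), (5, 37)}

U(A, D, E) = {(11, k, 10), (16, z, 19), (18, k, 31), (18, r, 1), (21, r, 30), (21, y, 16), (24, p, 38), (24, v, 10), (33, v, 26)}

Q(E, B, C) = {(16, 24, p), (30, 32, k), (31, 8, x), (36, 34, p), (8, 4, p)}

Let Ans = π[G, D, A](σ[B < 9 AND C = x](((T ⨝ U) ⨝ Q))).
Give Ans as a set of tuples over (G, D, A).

{(14, k, 18), (2, k, 18), (36, k, 18)}

Joining T and U on A yields {(18, 14, k, 31), (18, 14, r, 1), (18, 2, k, 31), (18, 2, r, 1), (18, 36, k, 31), (18, 36, r, 1), (21, 23, r, 30), (21, 23, y, 16), (21, 8, r, 30), (21, 8, y, 16)}.
Joining (T ⨝ U) and Q on E yields {(18, 14, k, 31, 8, x), (18, 2, k, 31, 8, x), (18, 36, k, 31, 8, x), (21, 23, r, 30, 32, k), (21, 23, y, 16, 24, p), (21, 8, r, 30, 32, k), (21, 8, y, 16, 24, p)}.
Filtering on B < 9 AND C = x leaves {(18, 14, k, 31, 8, x), (18, 2, k, 31, 8, x), (18, 36, k, 31, 8, x)}.
Projecting to G, D, A: {(14, k, 18), (2, k, 18), (36, k, 18)}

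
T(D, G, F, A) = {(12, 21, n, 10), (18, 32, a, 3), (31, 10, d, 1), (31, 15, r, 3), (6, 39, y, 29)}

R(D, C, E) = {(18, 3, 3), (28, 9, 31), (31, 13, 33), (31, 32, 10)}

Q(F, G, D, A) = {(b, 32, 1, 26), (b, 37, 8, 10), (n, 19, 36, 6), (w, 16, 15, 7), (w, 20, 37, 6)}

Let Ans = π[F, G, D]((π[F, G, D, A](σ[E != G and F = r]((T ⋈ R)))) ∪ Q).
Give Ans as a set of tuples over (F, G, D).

{(b, 32, 1), (b, 37, 8), (n, 19, 36), (r, 15, 31), (w, 16, 15), (w, 20, 37)}

T ⋈ R (natural join on D): {(18, 32, a, 3, 3, 3), (31, 10, d, 1, 13, 33), (31, 10, d, 1, 32, 10), (31, 15, r, 3, 13, 33), (31, 15, r, 3, 32, 10)}
Apply σ_{E != G and F = r}; surviving tuples: {(31, 15, r, 3, 13, 33), (31, 15, r, 3, 32, 10)}
Keep only column(s) F, G, D, A (1 duplicate(s) eliminated): {(r, 15, 31, 3)}
Taking the union: {(b, 32, 1, 26), (b, 37, 8, 10), (n, 19, 36, 6), (r, 15, 31, 3), (w, 16, 15, 7), (w, 20, 37, 6)}
Keep only column(s) F, G, D: {(b, 32, 1), (b, 37, 8), (n, 19, 36), (r, 15, 31), (w, 16, 15), (w, 20, 37)}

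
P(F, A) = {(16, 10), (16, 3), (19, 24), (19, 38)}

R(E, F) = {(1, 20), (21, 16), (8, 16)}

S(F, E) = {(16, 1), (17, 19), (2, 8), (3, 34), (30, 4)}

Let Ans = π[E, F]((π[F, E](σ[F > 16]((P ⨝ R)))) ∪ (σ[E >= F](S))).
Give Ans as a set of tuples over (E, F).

P ⋈ R (natural join on F): {(16, 10, 21), (16, 10, 8), (16, 3, 21), (16, 3, 8)}
Selection F > 16: {}
π[F, E]: project onto (F, E) → {}
Selection E >= F: {(17, 19), (2, 8), (3, 34)}
Set union of the two operands is {(17, 19), (2, 8), (3, 34)}.
π[E, F]: project onto (E, F) → {(19, 17), (34, 3), (8, 2)}

{(19, 17), (34, 3), (8, 2)}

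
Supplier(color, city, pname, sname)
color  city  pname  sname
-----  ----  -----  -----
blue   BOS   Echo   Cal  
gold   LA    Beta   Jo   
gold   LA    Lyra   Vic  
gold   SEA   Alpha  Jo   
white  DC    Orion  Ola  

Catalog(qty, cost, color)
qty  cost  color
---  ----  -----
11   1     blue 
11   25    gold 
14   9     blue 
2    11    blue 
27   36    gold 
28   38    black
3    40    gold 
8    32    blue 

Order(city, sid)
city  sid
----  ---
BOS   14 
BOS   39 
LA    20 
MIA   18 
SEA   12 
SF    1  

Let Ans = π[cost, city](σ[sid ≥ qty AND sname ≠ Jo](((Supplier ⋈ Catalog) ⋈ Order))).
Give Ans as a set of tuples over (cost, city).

Joining Supplier and Catalog on color yields {(blue, BOS, Echo, Cal, 11, 1), (blue, BOS, Echo, Cal, 14, 9), (blue, BOS, Echo, Cal, 2, 11), (blue, BOS, Echo, Cal, 8, 32), (gold, LA, Beta, Jo, 11, 25), (gold, LA, Beta, Jo, 27, 36), (gold, LA, Beta, Jo, 3, 40), (gold, LA, Lyra, Vic, 11, 25), (gold, LA, Lyra, Vic, 27, 36), (gold, LA, Lyra, Vic, 3, 40), (gold, SEA, Alpha, Jo, 11, 25), (gold, SEA, Alpha, Jo, 27, 36), (gold, SEA, Alpha, Jo, 3, 40)}.
Joining (Supplier ⋈ Catalog) and Order on city yields {(blue, BOS, Echo, Cal, 11, 1, 14), (blue, BOS, Echo, Cal, 11, 1, 39), (blue, BOS, Echo, Cal, 14, 9, 14), (blue, BOS, Echo, Cal, 14, 9, 39), (blue, BOS, Echo, Cal, 2, 11, 14), (blue, BOS, Echo, Cal, 2, 11, 39), (blue, BOS, Echo, Cal, 8, 32, 14), (blue, BOS, Echo, Cal, 8, 32, 39), (gold, LA, Beta, Jo, 11, 25, 20), (gold, LA, Beta, Jo, 27, 36, 20), (gold, LA, Beta, Jo, 3, 40, 20), (gold, LA, Lyra, Vic, 11, 25, 20), (gold, LA, Lyra, Vic, 27, 36, 20), (gold, LA, Lyra, Vic, 3, 40, 20), (gold, SEA, Alpha, Jo, 11, 25, 12), (gold, SEA, Alpha, Jo, 27, 36, 12), (gold, SEA, Alpha, Jo, 3, 40, 12)}.
Filtering on sid ≥ qty AND sname ≠ Jo leaves {(blue, BOS, Echo, Cal, 11, 1, 14), (blue, BOS, Echo, Cal, 11, 1, 39), (blue, BOS, Echo, Cal, 14, 9, 14), (blue, BOS, Echo, Cal, 14, 9, 39), (blue, BOS, Echo, Cal, 2, 11, 14), (blue, BOS, Echo, Cal, 2, 11, 39), (blue, BOS, Echo, Cal, 8, 32, 14), (blue, BOS, Echo, Cal, 8, 32, 39), (gold, LA, Lyra, Vic, 11, 25, 20), (gold, LA, Lyra, Vic, 3, 40, 20)}.
Keep only column(s) cost, city (4 duplicate(s) eliminated): {(1, BOS), (11, BOS), (25, LA), (32, BOS), (40, LA), (9, BOS)}

{(1, BOS), (11, BOS), (25, LA), (32, BOS), (40, LA), (9, BOS)}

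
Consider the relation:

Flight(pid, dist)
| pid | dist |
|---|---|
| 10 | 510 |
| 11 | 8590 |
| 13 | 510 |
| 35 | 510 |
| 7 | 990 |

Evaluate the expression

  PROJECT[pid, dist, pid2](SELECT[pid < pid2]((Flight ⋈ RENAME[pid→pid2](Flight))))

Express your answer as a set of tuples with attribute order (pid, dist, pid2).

{(10, 510, 13), (10, 510, 35), (13, 510, 35)}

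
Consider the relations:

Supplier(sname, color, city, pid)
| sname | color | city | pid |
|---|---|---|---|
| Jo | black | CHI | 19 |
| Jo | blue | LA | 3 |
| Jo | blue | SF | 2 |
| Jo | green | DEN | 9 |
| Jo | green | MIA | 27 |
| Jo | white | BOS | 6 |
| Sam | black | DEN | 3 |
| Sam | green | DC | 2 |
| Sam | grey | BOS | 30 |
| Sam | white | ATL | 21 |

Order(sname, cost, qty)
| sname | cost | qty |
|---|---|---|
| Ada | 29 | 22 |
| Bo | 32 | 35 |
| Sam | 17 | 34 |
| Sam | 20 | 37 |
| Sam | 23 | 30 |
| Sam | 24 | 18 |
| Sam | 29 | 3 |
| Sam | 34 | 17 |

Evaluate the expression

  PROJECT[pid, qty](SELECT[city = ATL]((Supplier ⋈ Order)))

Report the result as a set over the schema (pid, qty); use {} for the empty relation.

{(21, 17), (21, 18), (21, 3), (21, 30), (21, 34), (21, 37)}

Joining Supplier and Order on sname yields {(Sam, black, DEN, 3, 17, 34), (Sam, black, DEN, 3, 20, 37), (Sam, black, DEN, 3, 23, 30), (Sam, black, DEN, 3, 24, 18), (Sam, black, DEN, 3, 29, 3), (Sam, black, DEN, 3, 34, 17), (Sam, green, DC, 2, 17, 34), (Sam, green, DC, 2, 20, 37), (Sam, green, DC, 2, 23, 30), (Sam, green, DC, 2, 24, 18), (Sam, green, DC, 2, 29, 3), (Sam, green, DC, 2, 34, 17), (Sam, grey, BOS, 30, 17, 34), (Sam, grey, BOS, 30, 20, 37), (Sam, grey, BOS, 30, 23, 30), (Sam, grey, BOS, 30, 24, 18), (Sam, grey, BOS, 30, 29, 3), (Sam, grey, BOS, 30, 34, 17), (Sam, white, ATL, 21, 17, 34), (Sam, white, ATL, 21, 20, 37), (Sam, white, ATL, 21, 23, 30), (Sam, white, ATL, 21, 24, 18), (Sam, white, ATL, 21, 29, 3), (Sam, white, ATL, 21, 34, 17)}.
σ[city = ATL]: keep tuples satisfying city = ATL → {(Sam, white, ATL, 21, 17, 34), (Sam, white, ATL, 21, 20, 37), (Sam, white, ATL, 21, 23, 30), (Sam, white, ATL, 21, 24, 18), (Sam, white, ATL, 21, 29, 3), (Sam, white, ATL, 21, 34, 17)}
π[pid, qty]: project onto (pid, qty) → {(21, 17), (21, 18), (21, 3), (21, 30), (21, 34), (21, 37)}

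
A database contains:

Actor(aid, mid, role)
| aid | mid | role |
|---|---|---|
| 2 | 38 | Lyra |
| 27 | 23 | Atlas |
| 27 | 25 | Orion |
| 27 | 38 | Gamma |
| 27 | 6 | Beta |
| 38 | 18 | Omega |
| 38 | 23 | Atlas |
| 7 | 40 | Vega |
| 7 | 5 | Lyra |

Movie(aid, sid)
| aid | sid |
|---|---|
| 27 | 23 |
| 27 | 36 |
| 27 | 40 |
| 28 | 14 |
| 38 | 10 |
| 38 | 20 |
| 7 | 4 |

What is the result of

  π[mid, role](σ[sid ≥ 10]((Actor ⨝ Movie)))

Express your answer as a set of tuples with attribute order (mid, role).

Joining Actor and Movie on aid yields {(27, 23, Atlas, 23), (27, 23, Atlas, 36), (27, 23, Atlas, 40), (27, 25, Orion, 23), (27, 25, Orion, 36), (27, 25, Orion, 40), (27, 38, Gamma, 23), (27, 38, Gamma, 36), (27, 38, Gamma, 40), (27, 6, Beta, 23), (27, 6, Beta, 36), (27, 6, Beta, 40), (38, 18, Omega, 10), (38, 18, Omega, 20), (38, 23, Atlas, 10), (38, 23, Atlas, 20), (7, 40, Vega, 4), (7, 5, Lyra, 4)}.
Apply σ_{sid ≥ 10}; surviving tuples: {(27, 23, Atlas, 23), (27, 23, Atlas, 36), (27, 23, Atlas, 40), (27, 25, Orion, 23), (27, 25, Orion, 36), (27, 25, Orion, 40), (27, 38, Gamma, 23), (27, 38, Gamma, 36), (27, 38, Gamma, 40), (27, 6, Beta, 23), (27, 6, Beta, 36), (27, 6, Beta, 40), (38, 18, Omega, 10), (38, 18, Omega, 20), (38, 23, Atlas, 10), (38, 23, Atlas, 20)}
Projecting to mid, role (11 duplicate(s) eliminated): {(18, Omega), (23, Atlas), (25, Orion), (38, Gamma), (6, Beta)}

{(18, Omega), (23, Atlas), (25, Orion), (38, Gamma), (6, Beta)}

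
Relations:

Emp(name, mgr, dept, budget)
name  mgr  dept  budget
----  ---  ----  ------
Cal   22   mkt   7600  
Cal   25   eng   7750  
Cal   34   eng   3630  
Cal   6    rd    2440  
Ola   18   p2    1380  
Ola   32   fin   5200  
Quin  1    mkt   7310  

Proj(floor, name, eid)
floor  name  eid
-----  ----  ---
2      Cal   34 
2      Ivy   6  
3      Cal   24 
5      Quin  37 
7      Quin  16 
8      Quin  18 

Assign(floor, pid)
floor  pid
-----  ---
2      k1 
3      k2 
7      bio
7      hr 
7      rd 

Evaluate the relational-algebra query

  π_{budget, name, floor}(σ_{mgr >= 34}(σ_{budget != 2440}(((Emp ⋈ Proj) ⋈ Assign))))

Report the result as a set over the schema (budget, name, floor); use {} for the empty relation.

Natural join on name: {(Cal, 22, mkt, 7600, 2, 34), (Cal, 22, mkt, 7600, 3, 24), (Cal, 25, eng, 7750, 2, 34), (Cal, 25, eng, 7750, 3, 24), (Cal, 34, eng, 3630, 2, 34), (Cal, 34, eng, 3630, 3, 24), (Cal, 6, rd, 2440, 2, 34), (Cal, 6, rd, 2440, 3, 24), (Quin, 1, mkt, 7310, 5, 37), (Quin, 1, mkt, 7310, 7, 16), (Quin, 1, mkt, 7310, 8, 18)}
Natural join on floor: {(Cal, 22, mkt, 7600, 2, 34, k1), (Cal, 22, mkt, 7600, 3, 24, k2), (Cal, 25, eng, 7750, 2, 34, k1), (Cal, 25, eng, 7750, 3, 24, k2), (Cal, 34, eng, 3630, 2, 34, k1), (Cal, 34, eng, 3630, 3, 24, k2), (Cal, 6, rd, 2440, 2, 34, k1), (Cal, 6, rd, 2440, 3, 24, k2), (Quin, 1, mkt, 7310, 7, 16, bio), (Quin, 1, mkt, 7310, 7, 16, hr), (Quin, 1, mkt, 7310, 7, 16, rd)}
Selection budget != 2440: {(Cal, 22, mkt, 7600, 2, 34, k1), (Cal, 22, mkt, 7600, 3, 24, k2), (Cal, 25, eng, 7750, 2, 34, k1), (Cal, 25, eng, 7750, 3, 24, k2), (Cal, 34, eng, 3630, 2, 34, k1), (Cal, 34, eng, 3630, 3, 24, k2), (Quin, 1, mkt, 7310, 7, 16, bio), (Quin, 1, mkt, 7310, 7, 16, hr), (Quin, 1, mkt, 7310, 7, 16, rd)}
Selection mgr >= 34: {(Cal, 34, eng, 3630, 2, 34, k1), (Cal, 34, eng, 3630, 3, 24, k2)}
Projecting to budget, name, floor: {(3630, Cal, 2), (3630, Cal, 3)}

{(3630, Cal, 2), (3630, Cal, 3)}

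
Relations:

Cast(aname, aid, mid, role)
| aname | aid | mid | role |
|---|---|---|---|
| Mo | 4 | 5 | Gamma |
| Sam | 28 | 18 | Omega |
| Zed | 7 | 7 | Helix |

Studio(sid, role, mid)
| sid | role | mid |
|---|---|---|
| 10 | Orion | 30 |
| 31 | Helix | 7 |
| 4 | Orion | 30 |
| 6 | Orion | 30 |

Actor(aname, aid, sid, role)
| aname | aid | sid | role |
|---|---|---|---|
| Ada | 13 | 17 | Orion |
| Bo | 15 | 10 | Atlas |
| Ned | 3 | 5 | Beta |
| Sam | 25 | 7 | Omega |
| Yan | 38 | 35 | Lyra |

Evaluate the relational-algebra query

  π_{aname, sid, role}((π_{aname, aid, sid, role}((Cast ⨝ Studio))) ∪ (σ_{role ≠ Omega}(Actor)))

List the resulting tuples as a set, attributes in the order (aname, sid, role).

{(Ada, 17, Orion), (Bo, 10, Atlas), (Ned, 5, Beta), (Yan, 35, Lyra), (Zed, 31, Helix)}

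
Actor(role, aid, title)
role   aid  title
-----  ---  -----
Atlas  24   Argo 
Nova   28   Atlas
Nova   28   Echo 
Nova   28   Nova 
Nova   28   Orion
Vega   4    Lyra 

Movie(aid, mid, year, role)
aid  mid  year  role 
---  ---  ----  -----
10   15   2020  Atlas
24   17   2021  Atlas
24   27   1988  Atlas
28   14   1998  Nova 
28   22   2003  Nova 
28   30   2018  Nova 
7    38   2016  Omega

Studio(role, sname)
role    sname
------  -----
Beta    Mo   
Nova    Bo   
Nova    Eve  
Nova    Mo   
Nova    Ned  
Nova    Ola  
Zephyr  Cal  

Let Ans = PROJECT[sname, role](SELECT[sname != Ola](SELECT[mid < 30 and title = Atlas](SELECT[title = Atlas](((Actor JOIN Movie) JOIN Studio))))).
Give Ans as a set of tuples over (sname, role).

Joining Actor and Movie on role, aid yields {(Atlas, 24, Argo, 17, 2021), (Atlas, 24, Argo, 27, 1988), (Nova, 28, Atlas, 14, 1998), (Nova, 28, Atlas, 22, 2003), (Nova, 28, Atlas, 30, 2018), (Nova, 28, Echo, 14, 1998), (Nova, 28, Echo, 22, 2003), (Nova, 28, Echo, 30, 2018), (Nova, 28, Nova, 14, 1998), (Nova, 28, Nova, 22, 2003), (Nova, 28, Nova, 30, 2018), (Nova, 28, Orion, 14, 1998), (Nova, 28, Orion, 22, 2003), (Nova, 28, Orion, 30, 2018)}.
Joining (Actor JOIN Movie) and Studio on role yields {(Nova, 28, Atlas, 14, 1998, Bo), (Nova, 28, Atlas, 14, 1998, Eve), (Nova, 28, Atlas, 14, 1998, Mo), (Nova, 28, Atlas, 14, 1998, Ned), (Nova, 28, Atlas, 14, 1998, Ola), (Nova, 28, Atlas, 22, 2003, Bo), (Nova, 28, Atlas, 22, 2003, Eve), (Nova, 28, Atlas, 22, 2003, Mo), (Nova, 28, Atlas, 22, 2003, Ned), (Nova, 28, Atlas, 22, 2003, Ola), (Nova, 28, Atlas, 30, 2018, Bo), (Nova, 28, Atlas, 30, 2018, Eve), (Nova, 28, Atlas, 30, 2018, Mo), (Nova, 28, Atlas, 30, 2018, Ned), (Nova, 28, Atlas, 30, 2018, Ola), (Nova, 28, Echo, 14, 1998, Bo), (Nova, 28, Echo, 14, 1998, Eve), (Nova, 28, Echo, 14, 1998, Mo), (Nova, 28, Echo, 14, 1998, Ned), (Nova, 28, Echo, 14, 1998, Ola), (Nova, 28, Echo, 22, 2003, Bo), (Nova, 28, Echo, 22, 2003, Eve), (Nova, 28, Echo, 22, 2003, Mo), (Nova, 28, Echo, 22, 2003, Ned), (Nova, 28, Echo, 22, 2003, Ola), (Nova, 28, Echo, 30, 2018, Bo), (Nova, 28, Echo, 30, 2018, Eve), (Nova, 28, Echo, 30, 2018, Mo), (Nova, 28, Echo, 30, 2018, Ned), (Nova, 28, Echo, 30, 2018, Ola), (Nova, 28, Nova, 14, 1998, Bo), (Nova, 28, Nova, 14, 1998, Eve), (Nova, 28, Nova, 14, 1998, Mo), (Nova, 28, Nova, 14, 1998, Ned), (Nova, 28, Nova, 14, 1998, Ola), (Nova, 28, Nova, 22, 2003, Bo), (Nova, 28, Nova, 22, 2003, Eve), (Nova, 28, Nova, 22, 2003, Mo), (Nova, 28, Nova, 22, 2003, Ned), (Nova, 28, Nova, 22, 2003, Ola), (Nova, 28, Nova, 30, 2018, Bo), (Nova, 28, Nova, 30, 2018, Eve), (Nova, 28, Nova, 30, 2018, Mo), (Nova, 28, Nova, 30, 2018, Ned), (Nova, 28, Nova, 30, 2018, Ola), (Nova, 28, Orion, 14, 1998, Bo), (Nova, 28, Orion, 14, 1998, Eve), (Nova, 28, Orion, 14, 1998, Mo), (Nova, 28, Orion, 14, 1998, Ned), (Nova, 28, Orion, 14, 1998, Ola), (Nova, 28, Orion, 22, 2003, Bo), (Nova, 28, Orion, 22, 2003, Eve), (Nova, 28, Orion, 22, 2003, Mo), (Nova, 28, Orion, 22, 2003, Ned), (Nova, 28, Orion, 22, 2003, Ola), (Nova, 28, Orion, 30, 2018, Bo), (Nova, 28, Orion, 30, 2018, Eve), (Nova, 28, Orion, 30, 2018, Mo), (Nova, 28, Orion, 30, 2018, Ned), (Nova, 28, Orion, 30, 2018, Ola)}.
Filtering on title = Atlas leaves {(Nova, 28, Atlas, 14, 1998, Bo), (Nova, 28, Atlas, 14, 1998, Eve), (Nova, 28, Atlas, 14, 1998, Mo), (Nova, 28, Atlas, 14, 1998, Ned), (Nova, 28, Atlas, 14, 1998, Ola), (Nova, 28, Atlas, 22, 2003, Bo), (Nova, 28, Atlas, 22, 2003, Eve), (Nova, 28, Atlas, 22, 2003, Mo), (Nova, 28, Atlas, 22, 2003, Ned), (Nova, 28, Atlas, 22, 2003, Ola), (Nova, 28, Atlas, 30, 2018, Bo), (Nova, 28, Atlas, 30, 2018, Eve), (Nova, 28, Atlas, 30, 2018, Mo), (Nova, 28, Atlas, 30, 2018, Ned), (Nova, 28, Atlas, 30, 2018, Ola)}.
Filtering on mid < 30 and title = Atlas leaves {(Nova, 28, Atlas, 14, 1998, Bo), (Nova, 28, Atlas, 14, 1998, Eve), (Nova, 28, Atlas, 14, 1998, Mo), (Nova, 28, Atlas, 14, 1998, Ned), (Nova, 28, Atlas, 14, 1998, Ola), (Nova, 28, Atlas, 22, 2003, Bo), (Nova, 28, Atlas, 22, 2003, Eve), (Nova, 28, Atlas, 22, 2003, Mo), (Nova, 28, Atlas, 22, 2003, Ned), (Nova, 28, Atlas, 22, 2003, Ola)}.
Filtering on sname != Ola leaves {(Nova, 28, Atlas, 14, 1998, Bo), (Nova, 28, Atlas, 14, 1998, Eve), (Nova, 28, Atlas, 14, 1998, Mo), (Nova, 28, Atlas, 14, 1998, Ned), (Nova, 28, Atlas, 22, 2003, Bo), (Nova, 28, Atlas, 22, 2003, Eve), (Nova, 28, Atlas, 22, 2003, Mo), (Nova, 28, Atlas, 22, 2003, Ned)}.
π_{sname, role} gives {(Bo, Nova), (Eve, Nova), (Mo, Nova), (Ned, Nova)} (4 duplicate(s) eliminated).

{(Bo, Nova), (Eve, Nova), (Mo, Nova), (Ned, Nova)}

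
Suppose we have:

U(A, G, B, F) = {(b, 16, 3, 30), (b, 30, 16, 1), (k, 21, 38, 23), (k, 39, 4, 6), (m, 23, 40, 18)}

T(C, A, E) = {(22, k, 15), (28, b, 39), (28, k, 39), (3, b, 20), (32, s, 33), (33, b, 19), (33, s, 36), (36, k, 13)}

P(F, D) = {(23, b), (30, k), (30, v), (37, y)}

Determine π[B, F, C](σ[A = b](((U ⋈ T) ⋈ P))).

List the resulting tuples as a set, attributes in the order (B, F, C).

Natural join on A: {(b, 16, 3, 30, 28, 39), (b, 16, 3, 30, 3, 20), (b, 16, 3, 30, 33, 19), (b, 30, 16, 1, 28, 39), (b, 30, 16, 1, 3, 20), (b, 30, 16, 1, 33, 19), (k, 21, 38, 23, 22, 15), (k, 21, 38, 23, 28, 39), (k, 21, 38, 23, 36, 13), (k, 39, 4, 6, 22, 15), (k, 39, 4, 6, 28, 39), (k, 39, 4, 6, 36, 13)}
Natural join on F: {(b, 16, 3, 30, 28, 39, k), (b, 16, 3, 30, 28, 39, v), (b, 16, 3, 30, 3, 20, k), (b, 16, 3, 30, 3, 20, v), (b, 16, 3, 30, 33, 19, k), (b, 16, 3, 30, 33, 19, v), (k, 21, 38, 23, 22, 15, b), (k, 21, 38, 23, 28, 39, b), (k, 21, 38, 23, 36, 13, b)}
Selection A = b: {(b, 16, 3, 30, 28, 39, k), (b, 16, 3, 30, 28, 39, v), (b, 16, 3, 30, 3, 20, k), (b, 16, 3, 30, 3, 20, v), (b, 16, 3, 30, 33, 19, k), (b, 16, 3, 30, 33, 19, v)}
Projecting to B, F, C (3 duplicate(s) eliminated): {(3, 30, 28), (3, 30, 3), (3, 30, 33)}

{(3, 30, 28), (3, 30, 3), (3, 30, 33)}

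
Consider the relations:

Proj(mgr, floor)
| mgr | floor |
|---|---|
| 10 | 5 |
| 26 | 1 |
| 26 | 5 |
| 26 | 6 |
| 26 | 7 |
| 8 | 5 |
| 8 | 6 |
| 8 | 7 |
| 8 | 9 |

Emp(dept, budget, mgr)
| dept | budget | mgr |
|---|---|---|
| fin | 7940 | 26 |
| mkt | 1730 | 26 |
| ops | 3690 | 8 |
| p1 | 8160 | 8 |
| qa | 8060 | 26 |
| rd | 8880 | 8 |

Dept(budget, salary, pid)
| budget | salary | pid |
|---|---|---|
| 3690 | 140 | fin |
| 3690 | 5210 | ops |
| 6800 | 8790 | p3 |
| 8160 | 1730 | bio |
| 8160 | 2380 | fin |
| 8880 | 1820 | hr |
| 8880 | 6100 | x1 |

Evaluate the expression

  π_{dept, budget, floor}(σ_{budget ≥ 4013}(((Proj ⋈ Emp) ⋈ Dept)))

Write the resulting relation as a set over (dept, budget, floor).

{(p1, 8160, 5), (p1, 8160, 6), (p1, 8160, 7), (p1, 8160, 9), (rd, 8880, 5), (rd, 8880, 6), (rd, 8880, 7), (rd, 8880, 9)}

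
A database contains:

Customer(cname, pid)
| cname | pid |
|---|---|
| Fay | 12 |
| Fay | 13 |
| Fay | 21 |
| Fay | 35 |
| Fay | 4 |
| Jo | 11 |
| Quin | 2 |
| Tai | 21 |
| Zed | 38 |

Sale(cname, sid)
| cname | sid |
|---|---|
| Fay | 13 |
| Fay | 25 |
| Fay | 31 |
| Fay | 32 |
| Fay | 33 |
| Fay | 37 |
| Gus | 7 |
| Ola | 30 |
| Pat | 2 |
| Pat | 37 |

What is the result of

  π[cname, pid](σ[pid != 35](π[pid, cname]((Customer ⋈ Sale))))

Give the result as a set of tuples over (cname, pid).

Joining Customer and Sale on cname yields {(Fay, 12, 13), (Fay, 12, 25), (Fay, 12, 31), (Fay, 12, 32), (Fay, 12, 33), (Fay, 12, 37), (Fay, 13, 13), (Fay, 13, 25), (Fay, 13, 31), (Fay, 13, 32), (Fay, 13, 33), (Fay, 13, 37), (Fay, 21, 13), (Fay, 21, 25), (Fay, 21, 31), (Fay, 21, 32), (Fay, 21, 33), (Fay, 21, 37), (Fay, 35, 13), (Fay, 35, 25), (Fay, 35, 31), (Fay, 35, 32), (Fay, 35, 33), (Fay, 35, 37), (Fay, 4, 13), (Fay, 4, 25), (Fay, 4, 31), (Fay, 4, 32), (Fay, 4, 33), (Fay, 4, 37)}.
Projecting to pid, cname (25 duplicate(s) eliminated): {(12, Fay), (13, Fay), (21, Fay), (35, Fay), (4, Fay)}
Filtering on pid != 35 leaves {(12, Fay), (13, Fay), (21, Fay), (4, Fay)}.
Projecting to cname, pid: {(Fay, 12), (Fay, 13), (Fay, 21), (Fay, 4)}

{(Fay, 12), (Fay, 13), (Fay, 21), (Fay, 4)}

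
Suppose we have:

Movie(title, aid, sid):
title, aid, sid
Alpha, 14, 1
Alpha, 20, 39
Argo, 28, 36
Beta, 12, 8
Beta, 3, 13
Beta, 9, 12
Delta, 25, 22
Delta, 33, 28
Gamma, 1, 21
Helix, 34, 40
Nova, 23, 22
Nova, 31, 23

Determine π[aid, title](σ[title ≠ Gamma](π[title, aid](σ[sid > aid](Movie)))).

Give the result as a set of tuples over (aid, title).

{(20, Alpha), (28, Argo), (3, Beta), (34, Helix), (9, Beta)}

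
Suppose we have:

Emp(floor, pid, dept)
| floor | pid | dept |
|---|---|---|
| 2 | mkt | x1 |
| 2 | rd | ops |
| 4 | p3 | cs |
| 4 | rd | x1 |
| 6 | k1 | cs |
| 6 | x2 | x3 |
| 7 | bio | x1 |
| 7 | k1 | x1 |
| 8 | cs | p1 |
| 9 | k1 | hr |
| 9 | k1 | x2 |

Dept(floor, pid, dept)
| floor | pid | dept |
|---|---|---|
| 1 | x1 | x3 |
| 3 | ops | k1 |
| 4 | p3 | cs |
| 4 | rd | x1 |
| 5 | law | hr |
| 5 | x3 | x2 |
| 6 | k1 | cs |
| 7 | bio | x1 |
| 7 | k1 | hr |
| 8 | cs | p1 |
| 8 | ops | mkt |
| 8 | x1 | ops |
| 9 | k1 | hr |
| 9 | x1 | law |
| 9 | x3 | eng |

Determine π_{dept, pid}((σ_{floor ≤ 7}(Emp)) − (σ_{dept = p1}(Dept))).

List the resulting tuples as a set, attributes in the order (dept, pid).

{(cs, k1), (cs, p3), (ops, rd), (x1, bio), (x1, k1), (x1, mkt), (x1, rd), (x3, x2)}

Selection floor ≤ 7: {(2, mkt, x1), (2, rd, ops), (4, p3, cs), (4, rd, x1), (6, k1, cs), (6, x2, x3), (7, bio, x1), (7, k1, x1)}
Selection dept = p1: {(8, cs, p1)}
Taking the difference: {(2, mkt, x1), (2, rd, ops), (4, p3, cs), (4, rd, x1), (6, k1, cs), (6, x2, x3), (7, bio, x1), (7, k1, x1)}
π_{dept, pid} gives {(cs, k1), (cs, p3), (ops, rd), (x1, bio), (x1, k1), (x1, mkt), (x1, rd), (x3, x2)}.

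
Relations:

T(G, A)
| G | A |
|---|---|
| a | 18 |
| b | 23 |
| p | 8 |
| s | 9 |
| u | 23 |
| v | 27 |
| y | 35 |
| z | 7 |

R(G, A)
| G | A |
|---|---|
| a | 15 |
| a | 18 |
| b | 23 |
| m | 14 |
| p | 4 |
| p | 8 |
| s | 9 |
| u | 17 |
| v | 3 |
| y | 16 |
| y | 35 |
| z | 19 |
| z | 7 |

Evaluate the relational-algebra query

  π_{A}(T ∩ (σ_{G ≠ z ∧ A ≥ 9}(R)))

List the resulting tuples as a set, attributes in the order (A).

{18, 23, 35, 9}

Apply σ_{G ≠ z ∧ A ≥ 9}; surviving tuples: {(a, 15), (a, 18), (b, 23), (m, 14), (s, 9), (u, 17), (y, 16), (y, 35)}
Set intersection of the two operands is {(a, 18), (b, 23), (s, 9), (y, 35)}.
Projecting to A: {18, 23, 35, 9}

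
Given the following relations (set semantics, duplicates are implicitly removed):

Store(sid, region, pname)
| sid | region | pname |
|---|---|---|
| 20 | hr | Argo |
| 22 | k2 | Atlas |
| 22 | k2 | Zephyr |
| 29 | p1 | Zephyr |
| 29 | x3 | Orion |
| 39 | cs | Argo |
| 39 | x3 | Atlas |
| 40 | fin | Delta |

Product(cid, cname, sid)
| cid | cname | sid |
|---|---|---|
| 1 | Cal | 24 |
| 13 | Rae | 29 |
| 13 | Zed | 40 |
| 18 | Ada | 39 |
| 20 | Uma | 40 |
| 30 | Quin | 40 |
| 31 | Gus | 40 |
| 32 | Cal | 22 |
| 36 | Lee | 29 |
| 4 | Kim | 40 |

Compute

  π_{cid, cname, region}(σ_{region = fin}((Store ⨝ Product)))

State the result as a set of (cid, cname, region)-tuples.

Store ⋈ Product (natural join on sid): {(22, k2, Atlas, 32, Cal), (22, k2, Zephyr, 32, Cal), (29, p1, Zephyr, 13, Rae), (29, p1, Zephyr, 36, Lee), (29, x3, Orion, 13, Rae), (29, x3, Orion, 36, Lee), (39, cs, Argo, 18, Ada), (39, x3, Atlas, 18, Ada), (40, fin, Delta, 13, Zed), (40, fin, Delta, 20, Uma), (40, fin, Delta, 30, Quin), (40, fin, Delta, 31, Gus), (40, fin, Delta, 4, Kim)}
Filtering on region = fin leaves {(40, fin, Delta, 13, Zed), (40, fin, Delta, 20, Uma), (40, fin, Delta, 30, Quin), (40, fin, Delta, 31, Gus), (40, fin, Delta, 4, Kim)}.
Keep only column(s) cid, cname, region: {(13, Zed, fin), (20, Uma, fin), (30, Quin, fin), (31, Gus, fin), (4, Kim, fin)}

{(13, Zed, fin), (20, Uma, fin), (30, Quin, fin), (31, Gus, fin), (4, Kim, fin)}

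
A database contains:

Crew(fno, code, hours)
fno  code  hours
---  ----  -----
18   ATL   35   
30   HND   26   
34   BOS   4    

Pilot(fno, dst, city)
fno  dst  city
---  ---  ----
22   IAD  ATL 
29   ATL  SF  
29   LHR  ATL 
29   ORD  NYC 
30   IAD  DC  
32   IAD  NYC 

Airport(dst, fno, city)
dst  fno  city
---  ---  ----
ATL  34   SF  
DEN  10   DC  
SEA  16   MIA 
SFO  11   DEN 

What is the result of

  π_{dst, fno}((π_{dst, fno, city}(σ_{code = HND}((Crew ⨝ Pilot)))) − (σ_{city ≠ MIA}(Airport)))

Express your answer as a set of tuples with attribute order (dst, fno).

{(IAD, 30)}

Natural join on fno: {(30, HND, 26, IAD, DC)}
Apply σ_{code = HND}; surviving tuples: {(30, HND, 26, IAD, DC)}
Projecting to dst, fno, city: {(IAD, 30, DC)}
Apply σ_{city ≠ MIA}; surviving tuples: {(ATL, 34, SF), (DEN, 10, DC), (SFO, 11, DEN)}
Set difference of the two operands is {(IAD, 30, DC)}.
Projecting to dst, fno: {(IAD, 30)}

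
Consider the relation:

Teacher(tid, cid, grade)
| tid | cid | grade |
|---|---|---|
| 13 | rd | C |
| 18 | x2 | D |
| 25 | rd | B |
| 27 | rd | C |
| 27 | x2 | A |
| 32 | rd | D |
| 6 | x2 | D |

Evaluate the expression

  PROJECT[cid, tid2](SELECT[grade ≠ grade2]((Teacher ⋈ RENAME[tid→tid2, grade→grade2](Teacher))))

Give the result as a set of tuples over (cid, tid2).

{(rd, 13), (rd, 25), (rd, 27), (rd, 32), (x2, 18), (x2, 27), (x2, 6)}

ρ[tid→tid2, grade→grade2]: schema becomes (tid2, cid, grade2); tuples unchanged.
Natural join on cid: {(13, rd, C, 13, C), (13, rd, C, 25, B), (13, rd, C, 27, C), (13, rd, C, 32, D), (18, x2, D, 18, D), (18, x2, D, 27, A), (18, x2, D, 6, D), (25, rd, B, 13, C), (25, rd, B, 25, B), (25, rd, B, 27, C), (25, rd, B, 32, D), (27, rd, C, 13, C), (27, rd, C, 25, B), (27, rd, C, 27, C), (27, rd, C, 32, D), (27, x2, A, 18, D), (27, x2, A, 27, A), (27, x2, A, 6, D), (32, rd, D, 13, C), (32, rd, D, 25, B), (32, rd, D, 27, C), (32, rd, D, 32, D), (6, x2, D, 18, D), (6, x2, D, 27, A), (6, x2, D, 6, D)}
Selection grade ≠ grade2: {(13, rd, C, 25, B), (13, rd, C, 32, D), (18, x2, D, 27, A), (25, rd, B, 13, C), (25, rd, B, 27, C), (25, rd, B, 32, D), (27, rd, C, 25, B), (27, rd, C, 32, D), (27, x2, A, 18, D), (27, x2, A, 6, D), (32, rd, D, 13, C), (32, rd, D, 25, B), (32, rd, D, 27, C), (6, x2, D, 27, A)}
π_{cid, tid2} gives {(rd, 13), (rd, 25), (rd, 27), (rd, 32), (x2, 18), (x2, 27), (x2, 6)} (7 duplicate(s) eliminated).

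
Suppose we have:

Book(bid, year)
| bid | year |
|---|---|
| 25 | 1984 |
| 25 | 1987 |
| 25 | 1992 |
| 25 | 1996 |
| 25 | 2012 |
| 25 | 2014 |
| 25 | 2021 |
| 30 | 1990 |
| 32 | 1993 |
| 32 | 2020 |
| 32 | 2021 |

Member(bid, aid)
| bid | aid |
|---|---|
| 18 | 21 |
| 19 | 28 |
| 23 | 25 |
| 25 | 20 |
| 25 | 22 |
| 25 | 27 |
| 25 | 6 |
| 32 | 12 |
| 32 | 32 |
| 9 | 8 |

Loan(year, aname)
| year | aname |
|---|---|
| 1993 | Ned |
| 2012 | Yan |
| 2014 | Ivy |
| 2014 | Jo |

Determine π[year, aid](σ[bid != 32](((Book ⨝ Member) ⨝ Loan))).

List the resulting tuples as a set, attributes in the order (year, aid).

Natural join on bid: {(25, 1984, 20), (25, 1984, 22), (25, 1984, 27), (25, 1984, 6), (25, 1987, 20), (25, 1987, 22), (25, 1987, 27), (25, 1987, 6), (25, 1992, 20), (25, 1992, 22), (25, 1992, 27), (25, 1992, 6), (25, 1996, 20), (25, 1996, 22), (25, 1996, 27), (25, 1996, 6), (25, 2012, 20), (25, 2012, 22), (25, 2012, 27), (25, 2012, 6), (25, 2014, 20), (25, 2014, 22), (25, 2014, 27), (25, 2014, 6), (25, 2021, 20), (25, 2021, 22), (25, 2021, 27), (25, 2021, 6), (32, 1993, 12), (32, 1993, 32), (32, 2020, 12), (32, 2020, 32), (32, 2021, 12), (32, 2021, 32)}
Natural join on year: {(25, 2012, 20, Yan), (25, 2012, 22, Yan), (25, 2012, 27, Yan), (25, 2012, 6, Yan), (25, 2014, 20, Ivy), (25, 2014, 20, Jo), (25, 2014, 22, Ivy), (25, 2014, 22, Jo), (25, 2014, 27, Ivy), (25, 2014, 27, Jo), (25, 2014, 6, Ivy), (25, 2014, 6, Jo), (32, 1993, 12, Ned), (32, 1993, 32, Ned)}
σ[bid != 32]: keep tuples satisfying bid != 32 → {(25, 2012, 20, Yan), (25, 2012, 22, Yan), (25, 2012, 27, Yan), (25, 2012, 6, Yan), (25, 2014, 20, Ivy), (25, 2014, 20, Jo), (25, 2014, 22, Ivy), (25, 2014, 22, Jo), (25, 2014, 27, Ivy), (25, 2014, 27, Jo), (25, 2014, 6, Ivy), (25, 2014, 6, Jo)}
Keep only column(s) year, aid (4 duplicate(s) eliminated): {(2012, 20), (2012, 22), (2012, 27), (2012, 6), (2014, 20), (2014, 22), (2014, 27), (2014, 6)}

{(2012, 20), (2012, 22), (2012, 27), (2012, 6), (2014, 20), (2014, 22), (2014, 27), (2014, 6)}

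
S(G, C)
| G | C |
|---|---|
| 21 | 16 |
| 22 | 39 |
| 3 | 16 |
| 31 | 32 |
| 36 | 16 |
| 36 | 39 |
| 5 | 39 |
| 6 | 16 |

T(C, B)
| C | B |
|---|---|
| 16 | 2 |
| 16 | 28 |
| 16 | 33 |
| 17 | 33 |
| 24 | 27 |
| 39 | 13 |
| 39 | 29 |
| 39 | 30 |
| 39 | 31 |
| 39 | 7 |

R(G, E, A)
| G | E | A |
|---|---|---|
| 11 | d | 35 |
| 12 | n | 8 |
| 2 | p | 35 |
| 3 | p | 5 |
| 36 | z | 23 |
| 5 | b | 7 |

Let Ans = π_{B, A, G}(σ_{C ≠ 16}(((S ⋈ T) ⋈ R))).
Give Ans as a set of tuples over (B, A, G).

{(13, 23, 36), (13, 7, 5), (29, 23, 36), (29, 7, 5), (30, 23, 36), (30, 7, 5), (31, 23, 36), (31, 7, 5), (7, 23, 36), (7, 7, 5)}

Natural join on C: {(21, 16, 2), (21, 16, 28), (21, 16, 33), (22, 39, 13), (22, 39, 29), (22, 39, 30), (22, 39, 31), (22, 39, 7), (3, 16, 2), (3, 16, 28), (3, 16, 33), (36, 16, 2), (36, 16, 28), (36, 16, 33), (36, 39, 13), (36, 39, 29), (36, 39, 30), (36, 39, 31), (36, 39, 7), (5, 39, 13), (5, 39, 29), (5, 39, 30), (5, 39, 31), (5, 39, 7), (6, 16, 2), (6, 16, 28), (6, 16, 33)}
Natural join on G: {(3, 16, 2, p, 5), (3, 16, 28, p, 5), (3, 16, 33, p, 5), (36, 16, 2, z, 23), (36, 16, 28, z, 23), (36, 16, 33, z, 23), (36, 39, 13, z, 23), (36, 39, 29, z, 23), (36, 39, 30, z, 23), (36, 39, 31, z, 23), (36, 39, 7, z, 23), (5, 39, 13, b, 7), (5, 39, 29, b, 7), (5, 39, 30, b, 7), (5, 39, 31, b, 7), (5, 39, 7, b, 7)}
Apply σ_{C ≠ 16}; surviving tuples: {(36, 39, 13, z, 23), (36, 39, 29, z, 23), (36, 39, 30, z, 23), (36, 39, 31, z, 23), (36, 39, 7, z, 23), (5, 39, 13, b, 7), (5, 39, 29, b, 7), (5, 39, 30, b, 7), (5, 39, 31, b, 7), (5, 39, 7, b, 7)}
Keep only column(s) B, A, G: {(13, 23, 36), (13, 7, 5), (29, 23, 36), (29, 7, 5), (30, 23, 36), (30, 7, 5), (31, 23, 36), (31, 7, 5), (7, 23, 36), (7, 7, 5)}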